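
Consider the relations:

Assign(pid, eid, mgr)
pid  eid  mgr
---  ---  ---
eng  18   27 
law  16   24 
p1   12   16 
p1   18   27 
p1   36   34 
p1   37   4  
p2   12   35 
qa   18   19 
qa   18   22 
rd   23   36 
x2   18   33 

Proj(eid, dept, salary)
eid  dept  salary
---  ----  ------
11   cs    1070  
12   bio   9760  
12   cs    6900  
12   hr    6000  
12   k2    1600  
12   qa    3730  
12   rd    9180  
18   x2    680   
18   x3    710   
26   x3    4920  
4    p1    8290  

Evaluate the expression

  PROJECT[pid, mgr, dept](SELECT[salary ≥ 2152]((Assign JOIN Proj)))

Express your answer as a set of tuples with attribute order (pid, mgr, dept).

Natural join on eid: {(eng, 18, 27, x2, 680), (eng, 18, 27, x3, 710), (p1, 12, 16, bio, 9760), (p1, 12, 16, cs, 6900), (p1, 12, 16, hr, 6000), (p1, 12, 16, k2, 1600), (p1, 12, 16, qa, 3730), (p1, 12, 16, rd, 9180), (p1, 18, 27, x2, 680), (p1, 18, 27, x3, 710), (p2, 12, 35, bio, 9760), (p2, 12, 35, cs, 6900), (p2, 12, 35, hr, 6000), (p2, 12, 35, k2, 1600), (p2, 12, 35, qa, 3730), (p2, 12, 35, rd, 9180), (qa, 18, 19, x2, 680), (qa, 18, 19, x3, 710), (qa, 18, 22, x2, 680), (qa, 18, 22, x3, 710), (x2, 18, 33, x2, 680), (x2, 18, 33, x3, 710)}
σ[salary ≥ 2152]: keep tuples satisfying salary ≥ 2152 → {(p1, 12, 16, bio, 9760), (p1, 12, 16, cs, 6900), (p1, 12, 16, hr, 6000), (p1, 12, 16, qa, 3730), (p1, 12, 16, rd, 9180), (p2, 12, 35, bio, 9760), (p2, 12, 35, cs, 6900), (p2, 12, 35, hr, 6000), (p2, 12, 35, qa, 3730), (p2, 12, 35, rd, 9180)}
π_{pid, mgr, dept} gives {(p1, 16, bio), (p1, 16, cs), (p1, 16, hr), (p1, 16, qa), (p1, 16, rd), (p2, 35, bio), (p2, 35, cs), (p2, 35, hr), (p2, 35, qa), (p2, 35, rd)}.

{(p1, 16, bio), (p1, 16, cs), (p1, 16, hr), (p1, 16, qa), (p1, 16, rd), (p2, 35, bio), (p2, 35, cs), (p2, 35, hr), (p2, 35, qa), (p2, 35, rd)}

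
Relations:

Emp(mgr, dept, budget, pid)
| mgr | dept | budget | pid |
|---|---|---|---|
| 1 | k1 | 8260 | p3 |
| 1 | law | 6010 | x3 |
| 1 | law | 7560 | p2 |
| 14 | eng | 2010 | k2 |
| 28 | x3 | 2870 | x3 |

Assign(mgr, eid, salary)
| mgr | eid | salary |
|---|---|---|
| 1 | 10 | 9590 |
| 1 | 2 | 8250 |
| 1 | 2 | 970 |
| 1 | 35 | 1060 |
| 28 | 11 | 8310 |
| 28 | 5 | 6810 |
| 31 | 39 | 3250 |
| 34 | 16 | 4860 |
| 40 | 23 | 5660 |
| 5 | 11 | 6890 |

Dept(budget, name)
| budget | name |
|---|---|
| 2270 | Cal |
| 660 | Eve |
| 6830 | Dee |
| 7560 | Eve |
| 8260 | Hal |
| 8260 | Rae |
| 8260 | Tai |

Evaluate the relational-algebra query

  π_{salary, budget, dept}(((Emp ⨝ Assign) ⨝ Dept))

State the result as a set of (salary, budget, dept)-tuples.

Joining Emp and Assign on mgr yields {(1, k1, 8260, p3, 10, 9590), (1, k1, 8260, p3, 2, 8250), (1, k1, 8260, p3, 2, 970), (1, k1, 8260, p3, 35, 1060), (1, law, 6010, x3, 10, 9590), (1, law, 6010, x3, 2, 8250), (1, law, 6010, x3, 2, 970), (1, law, 6010, x3, 35, 1060), (1, law, 7560, p2, 10, 9590), (1, law, 7560, p2, 2, 8250), (1, law, 7560, p2, 2, 970), (1, law, 7560, p2, 35, 1060), (28, x3, 2870, x3, 11, 8310), (28, x3, 2870, x3, 5, 6810)}.
Joining (Emp ⨝ Assign) and Dept on budget yields {(1, k1, 8260, p3, 10, 9590, Hal), (1, k1, 8260, p3, 10, 9590, Rae), (1, k1, 8260, p3, 10, 9590, Tai), (1, k1, 8260, p3, 2, 8250, Hal), (1, k1, 8260, p3, 2, 8250, Rae), (1, k1, 8260, p3, 2, 8250, Tai), (1, k1, 8260, p3, 2, 970, Hal), (1, k1, 8260, p3, 2, 970, Rae), (1, k1, 8260, p3, 2, 970, Tai), (1, k1, 8260, p3, 35, 1060, Hal), (1, k1, 8260, p3, 35, 1060, Rae), (1, k1, 8260, p3, 35, 1060, Tai), (1, law, 7560, p2, 10, 9590, Eve), (1, law, 7560, p2, 2, 8250, Eve), (1, law, 7560, p2, 2, 970, Eve), (1, law, 7560, p2, 35, 1060, Eve)}.
Keep only column(s) salary, budget, dept (8 duplicate(s) eliminated): {(1060, 7560, law), (1060, 8260, k1), (8250, 7560, law), (8250, 8260, k1), (9590, 7560, law), (9590, 8260, k1), (970, 7560, law), (970, 8260, k1)}

{(1060, 7560, law), (1060, 8260, k1), (8250, 7560, law), (8250, 8260, k1), (9590, 7560, law), (9590, 8260, k1), (970, 7560, law), (970, 8260, k1)}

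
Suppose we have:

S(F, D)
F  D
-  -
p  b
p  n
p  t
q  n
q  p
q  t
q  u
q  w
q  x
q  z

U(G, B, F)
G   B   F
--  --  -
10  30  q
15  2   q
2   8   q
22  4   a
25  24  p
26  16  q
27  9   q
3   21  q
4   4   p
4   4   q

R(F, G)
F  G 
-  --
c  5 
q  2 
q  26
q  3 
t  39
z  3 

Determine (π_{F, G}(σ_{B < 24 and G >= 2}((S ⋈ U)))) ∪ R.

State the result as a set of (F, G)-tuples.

{(c, 5), (p, 4), (q, 15), (q, 2), (q, 26), (q, 27), (q, 3), (q, 4), (t, 39), (z, 3)}

S ⋈ U (natural join on F): {(p, b, 25, 24), (p, b, 4, 4), (p, n, 25, 24), (p, n, 4, 4), (p, t, 25, 24), (p, t, 4, 4), (q, n, 10, 30), (q, n, 15, 2), (q, n, 2, 8), (q, n, 26, 16), (q, n, 27, 9), (q, n, 3, 21), (q, n, 4, 4), (q, p, 10, 30), (q, p, 15, 2), (q, p, 2, 8), (q, p, 26, 16), (q, p, 27, 9), (q, p, 3, 21), (q, p, 4, 4), (q, t, 10, 30), (q, t, 15, 2), (q, t, 2, 8), (q, t, 26, 16), (q, t, 27, 9), (q, t, 3, 21), (q, t, 4, 4), (q, u, 10, 30), (q, u, 15, 2), (q, u, 2, 8), (q, u, 26, 16), (q, u, 27, 9), (q, u, 3, 21), (q, u, 4, 4), (q, w, 10, 30), (q, w, 15, 2), (q, w, 2, 8), (q, w, 26, 16), (q, w, 27, 9), (q, w, 3, 21), (q, w, 4, 4), (q, x, 10, 30), (q, x, 15, 2), (q, x, 2, 8), (q, x, 26, 16), (q, x, 27, 9), (q, x, 3, 21), (q, x, 4, 4), (q, z, 10, 30), (q, z, 15, 2), (q, z, 2, 8), (q, z, 26, 16), (q, z, 27, 9), (q, z, 3, 21), (q, z, 4, 4)}
Apply σ_{B < 24 and G >= 2}; surviving tuples: {(p, b, 4, 4), (p, n, 4, 4), (p, t, 4, 4), (q, n, 15, 2), (q, n, 2, 8), (q, n, 26, 16), (q, n, 27, 9), (q, n, 3, 21), (q, n, 4, 4), (q, p, 15, 2), (q, p, 2, 8), (q, p, 26, 16), (q, p, 27, 9), (q, p, 3, 21), (q, p, 4, 4), (q, t, 15, 2), (q, t, 2, 8), (q, t, 26, 16), (q, t, 27, 9), (q, t, 3, 21), (q, t, 4, 4), (q, u, 15, 2), (q, u, 2, 8), (q, u, 26, 16), (q, u, 27, 9), (q, u, 3, 21), (q, u, 4, 4), (q, w, 15, 2), (q, w, 2, 8), (q, w, 26, 16), (q, w, 27, 9), (q, w, 3, 21), (q, w, 4, 4), (q, x, 15, 2), (q, x, 2, 8), (q, x, 26, 16), (q, x, 27, 9), (q, x, 3, 21), (q, x, 4, 4), (q, z, 15, 2), (q, z, 2, 8), (q, z, 26, 16), (q, z, 27, 9), (q, z, 3, 21), (q, z, 4, 4)}
Projecting to F, G (38 duplicate(s) eliminated): {(p, 4), (q, 15), (q, 2), (q, 26), (q, 27), (q, 3), (q, 4)}
Union: {(p, 4), (q, 15), (q, 2), (q, 26), (q, 27), (q, 3), (q, 4)} with {(c, 5), (q, 2), (q, 26), (q, 3), (t, 39), (z, 3)} → {(c, 5), (p, 4), (q, 15), (q, 2), (q, 26), (q, 27), (q, 3), (q, 4), (t, 39), (z, 3)}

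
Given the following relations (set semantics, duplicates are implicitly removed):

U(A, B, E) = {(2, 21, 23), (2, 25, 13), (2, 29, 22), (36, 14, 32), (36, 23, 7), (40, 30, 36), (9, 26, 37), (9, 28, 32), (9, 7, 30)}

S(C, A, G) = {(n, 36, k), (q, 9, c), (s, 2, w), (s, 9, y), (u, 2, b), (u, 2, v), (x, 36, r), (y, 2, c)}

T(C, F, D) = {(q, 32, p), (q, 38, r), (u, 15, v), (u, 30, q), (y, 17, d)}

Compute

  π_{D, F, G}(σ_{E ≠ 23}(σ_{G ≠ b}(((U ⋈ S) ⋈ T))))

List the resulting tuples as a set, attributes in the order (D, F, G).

{(d, 17, c), (p, 32, c), (q, 30, v), (r, 38, c), (v, 15, v)}

U ⋈ S (natural join on A): {(2, 21, 23, s, w), (2, 21, 23, u, b), (2, 21, 23, u, v), (2, 21, 23, y, c), (2, 25, 13, s, w), (2, 25, 13, u, b), (2, 25, 13, u, v), (2, 25, 13, y, c), (2, 29, 22, s, w), (2, 29, 22, u, b), (2, 29, 22, u, v), (2, 29, 22, y, c), (36, 14, 32, n, k), (36, 14, 32, x, r), (36, 23, 7, n, k), (36, 23, 7, x, r), (9, 26, 37, q, c), (9, 26, 37, s, y), (9, 28, 32, q, c), (9, 28, 32, s, y), (9, 7, 30, q, c), (9, 7, 30, s, y)}
(U ⋈ S) ⋈ T (natural join on C): {(2, 21, 23, u, b, 15, v), (2, 21, 23, u, b, 30, q), (2, 21, 23, u, v, 15, v), (2, 21, 23, u, v, 30, q), (2, 21, 23, y, c, 17, d), (2, 25, 13, u, b, 15, v), (2, 25, 13, u, b, 30, q), (2, 25, 13, u, v, 15, v), (2, 25, 13, u, v, 30, q), (2, 25, 13, y, c, 17, d), (2, 29, 22, u, b, 15, v), (2, 29, 22, u, b, 30, q), (2, 29, 22, u, v, 15, v), (2, 29, 22, u, v, 30, q), (2, 29, 22, y, c, 17, d), (9, 26, 37, q, c, 32, p), (9, 26, 37, q, c, 38, r), (9, 28, 32, q, c, 32, p), (9, 28, 32, q, c, 38, r), (9, 7, 30, q, c, 32, p), (9, 7, 30, q, c, 38, r)}
Apply σ_{G ≠ b}; surviving tuples: {(2, 21, 23, u, v, 15, v), (2, 21, 23, u, v, 30, q), (2, 21, 23, y, c, 17, d), (2, 25, 13, u, v, 15, v), (2, 25, 13, u, v, 30, q), (2, 25, 13, y, c, 17, d), (2, 29, 22, u, v, 15, v), (2, 29, 22, u, v, 30, q), (2, 29, 22, y, c, 17, d), (9, 26, 37, q, c, 32, p), (9, 26, 37, q, c, 38, r), (9, 28, 32, q, c, 32, p), (9, 28, 32, q, c, 38, r), (9, 7, 30, q, c, 32, p), (9, 7, 30, q, c, 38, r)}
Apply σ_{E ≠ 23}; surviving tuples: {(2, 25, 13, u, v, 15, v), (2, 25, 13, u, v, 30, q), (2, 25, 13, y, c, 17, d), (2, 29, 22, u, v, 15, v), (2, 29, 22, u, v, 30, q), (2, 29, 22, y, c, 17, d), (9, 26, 37, q, c, 32, p), (9, 26, 37, q, c, 38, r), (9, 28, 32, q, c, 32, p), (9, 28, 32, q, c, 38, r), (9, 7, 30, q, c, 32, p), (9, 7, 30, q, c, 38, r)}
Projecting to D, F, G (7 duplicate(s) eliminated): {(d, 17, c), (p, 32, c), (q, 30, v), (r, 38, c), (v, 15, v)}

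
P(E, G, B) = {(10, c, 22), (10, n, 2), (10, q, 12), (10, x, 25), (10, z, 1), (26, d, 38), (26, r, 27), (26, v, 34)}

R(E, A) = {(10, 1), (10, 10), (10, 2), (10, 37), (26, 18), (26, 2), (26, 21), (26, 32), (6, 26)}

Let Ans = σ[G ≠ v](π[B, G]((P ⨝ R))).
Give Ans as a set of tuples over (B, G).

{(1, z), (12, q), (2, n), (22, c), (25, x), (27, r), (38, d)}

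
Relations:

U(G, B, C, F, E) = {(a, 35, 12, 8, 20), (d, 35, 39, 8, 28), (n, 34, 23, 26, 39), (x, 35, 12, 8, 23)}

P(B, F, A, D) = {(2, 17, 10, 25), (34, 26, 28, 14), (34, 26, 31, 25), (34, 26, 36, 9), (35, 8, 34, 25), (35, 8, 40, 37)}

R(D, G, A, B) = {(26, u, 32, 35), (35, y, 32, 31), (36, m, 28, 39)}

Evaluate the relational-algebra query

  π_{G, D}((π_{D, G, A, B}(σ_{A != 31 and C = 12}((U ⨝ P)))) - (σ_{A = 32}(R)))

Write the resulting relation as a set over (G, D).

U ⋈ P (natural join on B, F): {(a, 35, 12, 8, 20, 34, 25), (a, 35, 12, 8, 20, 40, 37), (d, 35, 39, 8, 28, 34, 25), (d, 35, 39, 8, 28, 40, 37), (n, 34, 23, 26, 39, 28, 14), (n, 34, 23, 26, 39, 31, 25), (n, 34, 23, 26, 39, 36, 9), (x, 35, 12, 8, 23, 34, 25), (x, 35, 12, 8, 23, 40, 37)}
σ[A != 31 and C = 12]: keep tuples satisfying A != 31 and C = 12 → {(a, 35, 12, 8, 20, 34, 25), (a, 35, 12, 8, 20, 40, 37), (x, 35, 12, 8, 23, 34, 25), (x, 35, 12, 8, 23, 40, 37)}
π_{D, G, A, B} gives {(25, a, 34, 35), (25, x, 34, 35), (37, a, 40, 35), (37, x, 40, 35)}.
σ[A = 32]: keep tuples satisfying A = 32 → {(26, u, 32, 35), (35, y, 32, 31)}
Taking the difference: {(25, a, 34, 35), (25, x, 34, 35), (37, a, 40, 35), (37, x, 40, 35)}
π_{G, D} gives {(a, 25), (a, 37), (x, 25), (x, 37)}.

{(a, 25), (a, 37), (x, 25), (x, 37)}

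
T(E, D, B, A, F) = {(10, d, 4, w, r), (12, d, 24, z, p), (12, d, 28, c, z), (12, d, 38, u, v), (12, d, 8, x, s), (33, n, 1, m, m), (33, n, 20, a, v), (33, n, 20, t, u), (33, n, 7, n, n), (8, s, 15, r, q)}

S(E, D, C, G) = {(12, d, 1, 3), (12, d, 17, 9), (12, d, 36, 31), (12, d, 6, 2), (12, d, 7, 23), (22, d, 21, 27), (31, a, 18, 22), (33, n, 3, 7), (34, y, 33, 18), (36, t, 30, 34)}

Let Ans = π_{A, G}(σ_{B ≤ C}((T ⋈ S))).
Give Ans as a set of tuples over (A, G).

Joining T and S on E, D yields {(12, d, 24, z, p, 1, 3), (12, d, 24, z, p, 17, 9), (12, d, 24, z, p, 36, 31), (12, d, 24, z, p, 6, 2), (12, d, 24, z, p, 7, 23), (12, d, 28, c, z, 1, 3), (12, d, 28, c, z, 17, 9), (12, d, 28, c, z, 36, 31), (12, d, 28, c, z, 6, 2), (12, d, 28, c, z, 7, 23), (12, d, 38, u, v, 1, 3), (12, d, 38, u, v, 17, 9), (12, d, 38, u, v, 36, 31), (12, d, 38, u, v, 6, 2), (12, d, 38, u, v, 7, 23), (12, d, 8, x, s, 1, 3), (12, d, 8, x, s, 17, 9), (12, d, 8, x, s, 36, 31), (12, d, 8, x, s, 6, 2), (12, d, 8, x, s, 7, 23), (33, n, 1, m, m, 3, 7), (33, n, 20, a, v, 3, 7), (33, n, 20, t, u, 3, 7), (33, n, 7, n, n, 3, 7)}.
Selection B ≤ C: {(12, d, 24, z, p, 36, 31), (12, d, 28, c, z, 36, 31), (12, d, 8, x, s, 17, 9), (12, d, 8, x, s, 36, 31), (33, n, 1, m, m, 3, 7)}
π_{A, G} gives {(c, 31), (m, 7), (x, 31), (x, 9), (z, 31)}.

{(c, 31), (m, 7), (x, 31), (x, 9), (z, 31)}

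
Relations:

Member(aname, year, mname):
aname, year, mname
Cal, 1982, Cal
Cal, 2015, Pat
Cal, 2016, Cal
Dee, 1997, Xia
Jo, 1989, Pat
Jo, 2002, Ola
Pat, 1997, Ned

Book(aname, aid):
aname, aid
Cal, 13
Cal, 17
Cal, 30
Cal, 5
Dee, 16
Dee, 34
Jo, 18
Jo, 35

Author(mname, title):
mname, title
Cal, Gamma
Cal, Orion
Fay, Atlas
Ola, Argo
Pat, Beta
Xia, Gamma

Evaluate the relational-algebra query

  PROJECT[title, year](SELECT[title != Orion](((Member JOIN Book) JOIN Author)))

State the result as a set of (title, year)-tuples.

{(Argo, 2002), (Beta, 1989), (Beta, 2015), (Gamma, 1982), (Gamma, 1997), (Gamma, 2016)}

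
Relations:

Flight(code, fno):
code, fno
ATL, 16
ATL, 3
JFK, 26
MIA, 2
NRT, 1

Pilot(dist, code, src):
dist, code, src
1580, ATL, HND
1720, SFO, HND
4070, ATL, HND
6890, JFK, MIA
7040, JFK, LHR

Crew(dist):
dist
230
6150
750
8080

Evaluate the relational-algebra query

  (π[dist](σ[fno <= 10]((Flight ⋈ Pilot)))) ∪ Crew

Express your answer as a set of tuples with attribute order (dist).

{1580, 230, 4070, 6150, 750, 8080}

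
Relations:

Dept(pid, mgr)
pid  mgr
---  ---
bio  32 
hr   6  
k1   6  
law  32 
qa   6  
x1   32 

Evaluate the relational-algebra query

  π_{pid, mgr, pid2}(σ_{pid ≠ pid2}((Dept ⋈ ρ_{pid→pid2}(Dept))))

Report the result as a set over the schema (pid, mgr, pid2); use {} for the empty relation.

{(bio, 32, law), (bio, 32, x1), (hr, 6, k1), (hr, 6, qa), (k1, 6, hr), (k1, 6, qa), (law, 32, bio), (law, 32, x1), (qa, 6, hr), (qa, 6, k1), (x1, 32, bio), (x1, 32, law)}

ρ[pid→pid2]: schema becomes (pid2, mgr); tuples unchanged.
Dept ⋈ ρ_{pid→pid2}(Dept) (natural join on mgr): {(bio, 32, bio), (bio, 32, law), (bio, 32, x1), (hr, 6, hr), (hr, 6, k1), (hr, 6, qa), (k1, 6, hr), (k1, 6, k1), (k1, 6, qa), (law, 32, bio), (law, 32, law), (law, 32, x1), (qa, 6, hr), (qa, 6, k1), (qa, 6, qa), (x1, 32, bio), (x1, 32, law), (x1, 32, x1)}
Filtering on pid ≠ pid2 leaves {(bio, 32, law), (bio, 32, x1), (hr, 6, k1), (hr, 6, qa), (k1, 6, hr), (k1, 6, qa), (law, 32, bio), (law, 32, x1), (qa, 6, hr), (qa, 6, k1), (x1, 32, bio), (x1, 32, law)}.
π[pid, mgr, pid2]: project onto (pid, mgr, pid2) → {(bio, 32, law), (bio, 32, x1), (hr, 6, k1), (hr, 6, qa), (k1, 6, hr), (k1, 6, qa), (law, 32, bio), (law, 32, x1), (qa, 6, hr), (qa, 6, k1), (x1, 32, bio), (x1, 32, law)}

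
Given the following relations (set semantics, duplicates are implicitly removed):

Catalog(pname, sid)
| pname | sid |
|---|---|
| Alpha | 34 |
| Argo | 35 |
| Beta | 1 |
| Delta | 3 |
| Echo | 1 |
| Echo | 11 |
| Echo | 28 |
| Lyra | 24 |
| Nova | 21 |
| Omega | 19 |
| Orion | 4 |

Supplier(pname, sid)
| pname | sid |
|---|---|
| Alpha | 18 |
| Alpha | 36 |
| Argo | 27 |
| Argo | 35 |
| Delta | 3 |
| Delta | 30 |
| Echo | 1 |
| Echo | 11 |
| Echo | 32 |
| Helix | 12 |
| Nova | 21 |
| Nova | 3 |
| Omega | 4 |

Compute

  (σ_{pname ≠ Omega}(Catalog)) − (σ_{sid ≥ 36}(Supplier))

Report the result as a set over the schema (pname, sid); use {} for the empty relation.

Apply σ_{pname ≠ Omega}; surviving tuples: {(Alpha, 34), (Argo, 35), (Beta, 1), (Delta, 3), (Echo, 1), (Echo, 11), (Echo, 28), (Lyra, 24), (Nova, 21), (Orion, 4)}
Apply σ_{sid ≥ 36}; surviving tuples: {(Alpha, 36)}
Taking the difference: {(Alpha, 34), (Argo, 35), (Beta, 1), (Delta, 3), (Echo, 1), (Echo, 11), (Echo, 28), (Lyra, 24), (Nova, 21), (Orion, 4)}

{(Alpha, 34), (Argo, 35), (Beta, 1), (Delta, 3), (Echo, 1), (Echo, 11), (Echo, 28), (Lyra, 24), (Nova, 21), (Orion, 4)}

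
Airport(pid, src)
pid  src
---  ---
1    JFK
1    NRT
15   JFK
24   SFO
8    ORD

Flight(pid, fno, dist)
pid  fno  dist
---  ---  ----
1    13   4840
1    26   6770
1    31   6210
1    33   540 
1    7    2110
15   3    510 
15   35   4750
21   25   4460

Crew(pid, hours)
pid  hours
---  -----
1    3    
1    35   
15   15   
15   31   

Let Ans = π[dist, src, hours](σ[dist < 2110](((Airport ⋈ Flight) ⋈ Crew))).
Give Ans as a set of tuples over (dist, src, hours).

{(510, JFK, 15), (510, JFK, 31), (540, JFK, 3), (540, JFK, 35), (540, NRT, 3), (540, NRT, 35)}

Joining Airport and Flight on pid yields {(1, JFK, 13, 4840), (1, JFK, 26, 6770), (1, JFK, 31, 6210), (1, JFK, 33, 540), (1, JFK, 7, 2110), (1, NRT, 13, 4840), (1, NRT, 26, 6770), (1, NRT, 31, 6210), (1, NRT, 33, 540), (1, NRT, 7, 2110), (15, JFK, 3, 510), (15, JFK, 35, 4750)}.
Joining (Airport ⋈ Flight) and Crew on pid yields {(1, JFK, 13, 4840, 3), (1, JFK, 13, 4840, 35), (1, JFK, 26, 6770, 3), (1, JFK, 26, 6770, 35), (1, JFK, 31, 6210, 3), (1, JFK, 31, 6210, 35), (1, JFK, 33, 540, 3), (1, JFK, 33, 540, 35), (1, JFK, 7, 2110, 3), (1, JFK, 7, 2110, 35), (1, NRT, 13, 4840, 3), (1, NRT, 13, 4840, 35), (1, NRT, 26, 6770, 3), (1, NRT, 26, 6770, 35), (1, NRT, 31, 6210, 3), (1, NRT, 31, 6210, 35), (1, NRT, 33, 540, 3), (1, NRT, 33, 540, 35), (1, NRT, 7, 2110, 3), (1, NRT, 7, 2110, 35), (15, JFK, 3, 510, 15), (15, JFK, 3, 510, 31), (15, JFK, 35, 4750, 15), (15, JFK, 35, 4750, 31)}.
σ[dist < 2110]: keep tuples satisfying dist < 2110 → {(1, JFK, 33, 540, 3), (1, JFK, 33, 540, 35), (1, NRT, 33, 540, 3), (1, NRT, 33, 540, 35), (15, JFK, 3, 510, 15), (15, JFK, 3, 510, 31)}
Projecting to dist, src, hours: {(510, JFK, 15), (510, JFK, 31), (540, JFK, 3), (540, JFK, 35), (540, NRT, 3), (540, NRT, 35)}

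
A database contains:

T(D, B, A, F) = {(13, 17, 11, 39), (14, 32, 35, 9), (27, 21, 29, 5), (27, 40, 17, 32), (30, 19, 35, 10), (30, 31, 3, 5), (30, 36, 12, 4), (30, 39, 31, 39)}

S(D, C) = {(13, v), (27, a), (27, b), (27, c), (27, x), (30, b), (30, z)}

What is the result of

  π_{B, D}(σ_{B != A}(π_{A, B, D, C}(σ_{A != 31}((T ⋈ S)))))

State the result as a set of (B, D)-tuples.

{(17, 13), (19, 30), (21, 27), (31, 30), (36, 30), (40, 27)}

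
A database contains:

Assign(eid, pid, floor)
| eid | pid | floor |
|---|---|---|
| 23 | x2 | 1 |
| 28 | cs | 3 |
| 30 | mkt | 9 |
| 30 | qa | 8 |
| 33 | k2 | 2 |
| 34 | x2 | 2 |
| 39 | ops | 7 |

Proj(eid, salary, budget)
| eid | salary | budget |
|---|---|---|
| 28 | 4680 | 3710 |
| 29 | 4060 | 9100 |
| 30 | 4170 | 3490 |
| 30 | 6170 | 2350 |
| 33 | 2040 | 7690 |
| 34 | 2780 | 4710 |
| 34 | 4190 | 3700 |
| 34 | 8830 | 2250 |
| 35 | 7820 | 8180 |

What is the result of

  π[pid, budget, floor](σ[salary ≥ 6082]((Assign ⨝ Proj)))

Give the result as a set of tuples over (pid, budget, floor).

{(mkt, 2350, 9), (qa, 2350, 8), (x2, 2250, 2)}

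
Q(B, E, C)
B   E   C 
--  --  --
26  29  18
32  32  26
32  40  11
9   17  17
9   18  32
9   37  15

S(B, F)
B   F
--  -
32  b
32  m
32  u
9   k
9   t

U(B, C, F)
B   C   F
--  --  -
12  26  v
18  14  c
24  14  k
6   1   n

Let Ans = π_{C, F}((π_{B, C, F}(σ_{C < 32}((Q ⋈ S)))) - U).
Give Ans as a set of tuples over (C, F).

{(11, b), (11, m), (11, u), (15, k), (15, t), (17, k), (17, t), (26, b), (26, m), (26, u)}

Natural join on B: {(32, 32, 26, b), (32, 32, 26, m), (32, 32, 26, u), (32, 40, 11, b), (32, 40, 11, m), (32, 40, 11, u), (9, 17, 17, k), (9, 17, 17, t), (9, 18, 32, k), (9, 18, 32, t), (9, 37, 15, k), (9, 37, 15, t)}
Apply σ_{C < 32}; surviving tuples: {(32, 32, 26, b), (32, 32, 26, m), (32, 32, 26, u), (32, 40, 11, b), (32, 40, 11, m), (32, 40, 11, u), (9, 17, 17, k), (9, 17, 17, t), (9, 37, 15, k), (9, 37, 15, t)}
π[B, C, F]: project onto (B, C, F) → {(32, 11, b), (32, 11, m), (32, 11, u), (32, 26, b), (32, 26, m), (32, 26, u), (9, 15, k), (9, 15, t), (9, 17, k), (9, 17, t)}
Difference: {(32, 11, b), (32, 11, m), (32, 11, u), (32, 26, b), (32, 26, m), (32, 26, u), (9, 15, k), (9, 15, t), (9, 17, k), (9, 17, t)} with {(12, 26, v), (18, 14, c), (24, 14, k), (6, 1, n)} → {(32, 11, b), (32, 11, m), (32, 11, u), (32, 26, b), (32, 26, m), (32, 26, u), (9, 15, k), (9, 15, t), (9, 17, k), (9, 17, t)}
π[C, F]: project onto (C, F) → {(11, b), (11, m), (11, u), (15, k), (15, t), (17, k), (17, t), (26, b), (26, m), (26, u)}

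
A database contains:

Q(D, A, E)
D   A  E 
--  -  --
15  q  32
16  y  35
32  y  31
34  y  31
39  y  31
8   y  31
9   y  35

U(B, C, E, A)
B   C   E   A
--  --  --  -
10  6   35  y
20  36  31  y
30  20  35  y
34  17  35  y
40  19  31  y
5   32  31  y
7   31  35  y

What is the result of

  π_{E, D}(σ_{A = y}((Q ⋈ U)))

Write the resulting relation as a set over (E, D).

Q ⋈ U (natural join on A, E): {(16, y, 35, 10, 6), (16, y, 35, 30, 20), (16, y, 35, 34, 17), (16, y, 35, 7, 31), (32, y, 31, 20, 36), (32, y, 31, 40, 19), (32, y, 31, 5, 32), (34, y, 31, 20, 36), (34, y, 31, 40, 19), (34, y, 31, 5, 32), (39, y, 31, 20, 36), (39, y, 31, 40, 19), (39, y, 31, 5, 32), (8, y, 31, 20, 36), (8, y, 31, 40, 19), (8, y, 31, 5, 32), (9, y, 35, 10, 6), (9, y, 35, 30, 20), (9, y, 35, 34, 17), (9, y, 35, 7, 31)}
Selection A = y: {(16, y, 35, 10, 6), (16, y, 35, 30, 20), (16, y, 35, 34, 17), (16, y, 35, 7, 31), (32, y, 31, 20, 36), (32, y, 31, 40, 19), (32, y, 31, 5, 32), (34, y, 31, 20, 36), (34, y, 31, 40, 19), (34, y, 31, 5, 32), (39, y, 31, 20, 36), (39, y, 31, 40, 19), (39, y, 31, 5, 32), (8, y, 31, 20, 36), (8, y, 31, 40, 19), (8, y, 31, 5, 32), (9, y, 35, 10, 6), (9, y, 35, 30, 20), (9, y, 35, 34, 17), (9, y, 35, 7, 31)}
Keep only column(s) E, D (14 duplicate(s) eliminated): {(31, 32), (31, 34), (31, 39), (31, 8), (35, 16), (35, 9)}

{(31, 32), (31, 34), (31, 39), (31, 8), (35, 16), (35, 9)}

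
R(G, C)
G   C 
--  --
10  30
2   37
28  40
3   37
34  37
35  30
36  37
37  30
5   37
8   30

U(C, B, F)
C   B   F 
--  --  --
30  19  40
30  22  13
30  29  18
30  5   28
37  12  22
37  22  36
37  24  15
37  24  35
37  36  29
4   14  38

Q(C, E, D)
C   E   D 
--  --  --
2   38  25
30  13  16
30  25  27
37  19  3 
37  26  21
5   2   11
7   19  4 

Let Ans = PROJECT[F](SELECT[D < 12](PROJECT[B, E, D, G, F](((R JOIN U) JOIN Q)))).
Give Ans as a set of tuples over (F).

{15, 22, 29, 35, 36}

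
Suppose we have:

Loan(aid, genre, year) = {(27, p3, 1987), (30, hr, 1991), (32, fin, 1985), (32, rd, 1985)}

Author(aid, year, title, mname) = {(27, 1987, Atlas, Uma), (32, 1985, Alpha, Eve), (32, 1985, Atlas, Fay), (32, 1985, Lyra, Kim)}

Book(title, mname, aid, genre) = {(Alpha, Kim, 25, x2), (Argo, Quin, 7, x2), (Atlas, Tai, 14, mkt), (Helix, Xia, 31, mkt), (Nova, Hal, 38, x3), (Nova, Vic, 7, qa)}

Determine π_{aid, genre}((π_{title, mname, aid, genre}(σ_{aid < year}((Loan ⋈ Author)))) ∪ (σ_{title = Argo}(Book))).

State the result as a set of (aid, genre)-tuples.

{(27, p3), (32, fin), (32, rd), (7, x2)}

Loan ⋈ Author (natural join on aid, year): {(27, p3, 1987, Atlas, Uma), (32, fin, 1985, Alpha, Eve), (32, fin, 1985, Atlas, Fay), (32, fin, 1985, Lyra, Kim), (32, rd, 1985, Alpha, Eve), (32, rd, 1985, Atlas, Fay), (32, rd, 1985, Lyra, Kim)}
Selection aid < year: {(27, p3, 1987, Atlas, Uma), (32, fin, 1985, Alpha, Eve), (32, fin, 1985, Atlas, Fay), (32, fin, 1985, Lyra, Kim), (32, rd, 1985, Alpha, Eve), (32, rd, 1985, Atlas, Fay), (32, rd, 1985, Lyra, Kim)}
π_{title, mname, aid, genre} gives {(Alpha, Eve, 32, fin), (Alpha, Eve, 32, rd), (Atlas, Fay, 32, fin), (Atlas, Fay, 32, rd), (Atlas, Uma, 27, p3), (Lyra, Kim, 32, fin), (Lyra, Kim, 32, rd)}.
Selection title = Argo: {(Argo, Quin, 7, x2)}
Set union of the two operands is {(Alpha, Eve, 32, fin), (Alpha, Eve, 32, rd), (Argo, Quin, 7, x2), (Atlas, Fay, 32, fin), (Atlas, Fay, 32, rd), (Atlas, Uma, 27, p3), (Lyra, Kim, 32, fin), (Lyra, Kim, 32, rd)}.
π_{aid, genre} gives {(27, p3), (32, fin), (32, rd), (7, x2)} (4 duplicate(s) eliminated).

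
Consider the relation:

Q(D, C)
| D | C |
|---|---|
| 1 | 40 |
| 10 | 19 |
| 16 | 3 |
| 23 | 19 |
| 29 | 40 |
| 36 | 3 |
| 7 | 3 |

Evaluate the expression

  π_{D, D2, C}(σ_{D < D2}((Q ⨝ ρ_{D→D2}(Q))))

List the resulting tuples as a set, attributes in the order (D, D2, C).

ρ[D→D2]: schema becomes (D2, C); tuples unchanged.
Q ⋈ ρ_{D→D2}(Q) (natural join on C): {(1, 40, 1), (1, 40, 29), (10, 19, 10), (10, 19, 23), (16, 3, 16), (16, 3, 36), (16, 3, 7), (23, 19, 10), (23, 19, 23), (29, 40, 1), (29, 40, 29), (36, 3, 16), (36, 3, 36), (36, 3, 7), (7, 3, 16), (7, 3, 36), (7, 3, 7)}
Selection D < D2: {(1, 40, 29), (10, 19, 23), (16, 3, 36), (7, 3, 16), (7, 3, 36)}
Keep only column(s) D, D2, C: {(1, 29, 40), (10, 23, 19), (16, 36, 3), (7, 16, 3), (7, 36, 3)}

{(1, 29, 40), (10, 23, 19), (16, 36, 3), (7, 16, 3), (7, 36, 3)}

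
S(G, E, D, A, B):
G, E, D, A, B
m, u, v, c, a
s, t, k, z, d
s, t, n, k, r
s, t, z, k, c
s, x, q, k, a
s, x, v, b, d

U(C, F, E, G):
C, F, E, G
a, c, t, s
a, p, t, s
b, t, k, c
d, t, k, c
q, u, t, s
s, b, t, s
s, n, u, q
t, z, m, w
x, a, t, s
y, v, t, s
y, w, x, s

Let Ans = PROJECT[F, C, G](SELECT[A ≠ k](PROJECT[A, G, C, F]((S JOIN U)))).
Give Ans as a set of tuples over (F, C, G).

{(a, x, s), (b, s, s), (c, a, s), (p, a, s), (u, q, s), (v, y, s), (w, y, s)}

Natural join on G, E: {(s, t, k, z, d, a, c), (s, t, k, z, d, a, p), (s, t, k, z, d, q, u), (s, t, k, z, d, s, b), (s, t, k, z, d, x, a), (s, t, k, z, d, y, v), (s, t, n, k, r, a, c), (s, t, n, k, r, a, p), (s, t, n, k, r, q, u), (s, t, n, k, r, s, b), (s, t, n, k, r, x, a), (s, t, n, k, r, y, v), (s, t, z, k, c, a, c), (s, t, z, k, c, a, p), (s, t, z, k, c, q, u), (s, t, z, k, c, s, b), (s, t, z, k, c, x, a), (s, t, z, k, c, y, v), (s, x, q, k, a, y, w), (s, x, v, b, d, y, w)}
Keep only column(s) A, G, C, F (6 duplicate(s) eliminated): {(b, s, y, w), (k, s, a, c), (k, s, a, p), (k, s, q, u), (k, s, s, b), (k, s, x, a), (k, s, y, v), (k, s, y, w), (z, s, a, c), (z, s, a, p), (z, s, q, u), (z, s, s, b), (z, s, x, a), (z, s, y, v)}
Selection A ≠ k: {(b, s, y, w), (z, s, a, c), (z, s, a, p), (z, s, q, u), (z, s, s, b), (z, s, x, a), (z, s, y, v)}
Keep only column(s) F, C, G: {(a, x, s), (b, s, s), (c, a, s), (p, a, s), (u, q, s), (v, y, s), (w, y, s)}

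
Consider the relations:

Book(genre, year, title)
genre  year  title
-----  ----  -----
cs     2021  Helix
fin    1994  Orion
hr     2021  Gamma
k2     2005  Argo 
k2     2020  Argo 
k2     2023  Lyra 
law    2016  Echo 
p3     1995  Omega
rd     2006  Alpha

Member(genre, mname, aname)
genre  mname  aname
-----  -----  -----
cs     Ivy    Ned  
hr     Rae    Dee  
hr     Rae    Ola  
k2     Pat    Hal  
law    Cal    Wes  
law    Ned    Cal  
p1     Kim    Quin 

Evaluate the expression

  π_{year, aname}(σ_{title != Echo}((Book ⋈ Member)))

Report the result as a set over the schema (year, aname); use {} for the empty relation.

Natural join on genre: {(cs, 2021, Helix, Ivy, Ned), (hr, 2021, Gamma, Rae, Dee), (hr, 2021, Gamma, Rae, Ola), (k2, 2005, Argo, Pat, Hal), (k2, 2020, Argo, Pat, Hal), (k2, 2023, Lyra, Pat, Hal), (law, 2016, Echo, Cal, Wes), (law, 2016, Echo, Ned, Cal)}
σ[title != Echo]: keep tuples satisfying title != Echo → {(cs, 2021, Helix, Ivy, Ned), (hr, 2021, Gamma, Rae, Dee), (hr, 2021, Gamma, Rae, Ola), (k2, 2005, Argo, Pat, Hal), (k2, 2020, Argo, Pat, Hal), (k2, 2023, Lyra, Pat, Hal)}
π_{year, aname} gives {(2005, Hal), (2020, Hal), (2021, Dee), (2021, Ned), (2021, Ola), (2023, Hal)}.

{(2005, Hal), (2020, Hal), (2021, Dee), (2021, Ned), (2021, Ola), (2023, Hal)}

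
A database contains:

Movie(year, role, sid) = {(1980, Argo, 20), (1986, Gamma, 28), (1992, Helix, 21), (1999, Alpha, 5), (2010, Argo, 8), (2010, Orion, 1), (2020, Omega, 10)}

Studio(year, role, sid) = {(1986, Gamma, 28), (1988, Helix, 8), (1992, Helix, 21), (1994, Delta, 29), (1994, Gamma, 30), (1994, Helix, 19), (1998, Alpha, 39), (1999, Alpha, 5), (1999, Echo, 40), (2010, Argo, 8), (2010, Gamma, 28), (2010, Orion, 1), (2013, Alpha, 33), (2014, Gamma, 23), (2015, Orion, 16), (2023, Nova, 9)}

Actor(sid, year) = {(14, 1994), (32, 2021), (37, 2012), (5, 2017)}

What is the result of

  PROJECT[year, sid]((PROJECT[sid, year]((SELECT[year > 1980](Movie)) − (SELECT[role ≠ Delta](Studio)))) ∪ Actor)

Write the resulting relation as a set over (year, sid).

{(1994, 14), (2012, 37), (2017, 5), (2020, 10), (2021, 32)}

Filtering on year > 1980 leaves {(1986, Gamma, 28), (1992, Helix, 21), (1999, Alpha, 5), (2010, Argo, 8), (2010, Orion, 1), (2020, Omega, 10)}.
Filtering on role ≠ Delta leaves {(1986, Gamma, 28), (1988, Helix, 8), (1992, Helix, 21), (1994, Gamma, 30), (1994, Helix, 19), (1998, Alpha, 39), (1999, Alpha, 5), (1999, Echo, 40), (2010, Argo, 8), (2010, Gamma, 28), (2010, Orion, 1), (2013, Alpha, 33), (2014, Gamma, 23), (2015, Orion, 16), (2023, Nova, 9)}.
Difference: {(1986, Gamma, 28), (1992, Helix, 21), (1999, Alpha, 5), (2010, Argo, 8), (2010, Orion, 1), (2020, Omega, 10)} with {(1986, Gamma, 28), (1988, Helix, 8), (1992, Helix, 21), (1994, Gamma, 30), (1994, Helix, 19), (1998, Alpha, 39), (1999, Alpha, 5), (1999, Echo, 40), (2010, Argo, 8), (2010, Gamma, 28), (2010, Orion, 1), (2013, Alpha, 33), (2014, Gamma, 23), (2015, Orion, 16), (2023, Nova, 9)} → {(2020, Omega, 10)}
π[sid, year]: project onto (sid, year) → {(10, 2020)}
Union: {(10, 2020)} with {(14, 1994), (32, 2021), (37, 2012), (5, 2017)} → {(10, 2020), (14, 1994), (32, 2021), (37, 2012), (5, 2017)}
π[year, sid]: project onto (year, sid) → {(1994, 14), (2012, 37), (2017, 5), (2020, 10), (2021, 32)}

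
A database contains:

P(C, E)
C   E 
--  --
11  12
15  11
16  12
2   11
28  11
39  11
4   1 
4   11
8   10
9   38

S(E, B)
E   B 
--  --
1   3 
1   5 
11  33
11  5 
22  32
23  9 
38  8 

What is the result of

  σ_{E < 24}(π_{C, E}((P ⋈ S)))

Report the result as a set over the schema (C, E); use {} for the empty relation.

{(15, 11), (2, 11), (28, 11), (39, 11), (4, 1), (4, 11)}

P ⋈ S (natural join on E): {(15, 11, 33), (15, 11, 5), (2, 11, 33), (2, 11, 5), (28, 11, 33), (28, 11, 5), (39, 11, 33), (39, 11, 5), (4, 1, 3), (4, 1, 5), (4, 11, 33), (4, 11, 5), (9, 38, 8)}
π[C, E]: project onto (C, E) (6 duplicate(s) eliminated) → {(15, 11), (2, 11), (28, 11), (39, 11), (4, 1), (4, 11), (9, 38)}
Apply σ_{E < 24}; surviving tuples: {(15, 11), (2, 11), (28, 11), (39, 11), (4, 1), (4, 11)}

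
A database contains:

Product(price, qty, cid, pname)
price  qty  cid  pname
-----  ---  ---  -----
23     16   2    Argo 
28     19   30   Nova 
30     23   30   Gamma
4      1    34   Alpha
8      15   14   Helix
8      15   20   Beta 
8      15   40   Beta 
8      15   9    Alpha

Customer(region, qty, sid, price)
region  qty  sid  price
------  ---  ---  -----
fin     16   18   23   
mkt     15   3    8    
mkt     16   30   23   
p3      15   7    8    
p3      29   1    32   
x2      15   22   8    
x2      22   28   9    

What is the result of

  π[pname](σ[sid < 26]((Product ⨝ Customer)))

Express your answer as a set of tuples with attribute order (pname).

{Alpha, Argo, Beta, Helix}

Natural join on price, qty: {(23, 16, 2, Argo, fin, 18), (23, 16, 2, Argo, mkt, 30), (8, 15, 14, Helix, mkt, 3), (8, 15, 14, Helix, p3, 7), (8, 15, 14, Helix, x2, 22), (8, 15, 20, Beta, mkt, 3), (8, 15, 20, Beta, p3, 7), (8, 15, 20, Beta, x2, 22), (8, 15, 40, Beta, mkt, 3), (8, 15, 40, Beta, p3, 7), (8, 15, 40, Beta, x2, 22), (8, 15, 9, Alpha, mkt, 3), (8, 15, 9, Alpha, p3, 7), (8, 15, 9, Alpha, x2, 22)}
Apply σ_{sid < 26}; surviving tuples: {(23, 16, 2, Argo, fin, 18), (8, 15, 14, Helix, mkt, 3), (8, 15, 14, Helix, p3, 7), (8, 15, 14, Helix, x2, 22), (8, 15, 20, Beta, mkt, 3), (8, 15, 20, Beta, p3, 7), (8, 15, 20, Beta, x2, 22), (8, 15, 40, Beta, mkt, 3), (8, 15, 40, Beta, p3, 7), (8, 15, 40, Beta, x2, 22), (8, 15, 9, Alpha, mkt, 3), (8, 15, 9, Alpha, p3, 7), (8, 15, 9, Alpha, x2, 22)}
Keep only column(s) pname (9 duplicate(s) eliminated): {Alpha, Argo, Beta, Helix}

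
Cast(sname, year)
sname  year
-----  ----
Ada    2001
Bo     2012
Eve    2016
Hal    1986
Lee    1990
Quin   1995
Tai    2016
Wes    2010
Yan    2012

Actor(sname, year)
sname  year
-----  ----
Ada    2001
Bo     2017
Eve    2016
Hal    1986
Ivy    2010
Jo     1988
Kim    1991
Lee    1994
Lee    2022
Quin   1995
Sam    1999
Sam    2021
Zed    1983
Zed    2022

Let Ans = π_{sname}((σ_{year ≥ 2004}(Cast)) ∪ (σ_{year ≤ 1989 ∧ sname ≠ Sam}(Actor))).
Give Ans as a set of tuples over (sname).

{Bo, Eve, Hal, Jo, Tai, Wes, Yan, Zed}

Filtering on year ≥ 2004 leaves {(Bo, 2012), (Eve, 2016), (Tai, 2016), (Wes, 2010), (Yan, 2012)}.
Filtering on year ≤ 1989 ∧ sname ≠ Sam leaves {(Hal, 1986), (Jo, 1988), (Zed, 1983)}.
Set union of the two operands is {(Bo, 2012), (Eve, 2016), (Hal, 1986), (Jo, 1988), (Tai, 2016), (Wes, 2010), (Yan, 2012), (Zed, 1983)}.
Projecting to sname: {Bo, Eve, Hal, Jo, Tai, Wes, Yan, Zed}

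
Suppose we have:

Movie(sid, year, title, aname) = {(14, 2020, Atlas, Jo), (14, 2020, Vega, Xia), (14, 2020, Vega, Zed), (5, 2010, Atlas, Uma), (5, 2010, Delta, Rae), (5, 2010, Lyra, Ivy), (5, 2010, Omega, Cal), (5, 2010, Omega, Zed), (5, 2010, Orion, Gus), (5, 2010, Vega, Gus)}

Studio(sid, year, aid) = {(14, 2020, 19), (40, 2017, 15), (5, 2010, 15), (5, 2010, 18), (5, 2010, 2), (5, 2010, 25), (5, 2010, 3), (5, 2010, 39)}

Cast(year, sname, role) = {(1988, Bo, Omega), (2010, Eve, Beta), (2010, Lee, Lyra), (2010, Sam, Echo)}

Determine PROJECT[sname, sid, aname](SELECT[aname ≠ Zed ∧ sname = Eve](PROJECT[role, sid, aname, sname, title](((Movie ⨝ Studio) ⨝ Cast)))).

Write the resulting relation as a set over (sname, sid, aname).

{(Eve, 5, Cal), (Eve, 5, Gus), (Eve, 5, Ivy), (Eve, 5, Rae), (Eve, 5, Uma)}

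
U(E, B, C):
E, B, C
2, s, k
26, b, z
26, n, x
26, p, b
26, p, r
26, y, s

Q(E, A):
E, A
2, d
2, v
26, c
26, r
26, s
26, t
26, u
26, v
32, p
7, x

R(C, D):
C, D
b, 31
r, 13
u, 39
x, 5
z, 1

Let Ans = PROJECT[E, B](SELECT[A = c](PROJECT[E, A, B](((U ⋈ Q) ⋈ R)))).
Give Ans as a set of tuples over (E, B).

{(26, b), (26, n), (26, p)}

Natural join on E: {(2, s, k, d), (2, s, k, v), (26, b, z, c), (26, b, z, r), (26, b, z, s), (26, b, z, t), (26, b, z, u), (26, b, z, v), (26, n, x, c), (26, n, x, r), (26, n, x, s), (26, n, x, t), (26, n, x, u), (26, n, x, v), (26, p, b, c), (26, p, b, r), (26, p, b, s), (26, p, b, t), (26, p, b, u), (26, p, b, v), (26, p, r, c), (26, p, r, r), (26, p, r, s), (26, p, r, t), (26, p, r, u), (26, p, r, v), (26, y, s, c), (26, y, s, r), (26, y, s, s), (26, y, s, t), (26, y, s, u), (26, y, s, v)}
Natural join on C: {(26, b, z, c, 1), (26, b, z, r, 1), (26, b, z, s, 1), (26, b, z, t, 1), (26, b, z, u, 1), (26, b, z, v, 1), (26, n, x, c, 5), (26, n, x, r, 5), (26, n, x, s, 5), (26, n, x, t, 5), (26, n, x, u, 5), (26, n, x, v, 5), (26, p, b, c, 31), (26, p, b, r, 31), (26, p, b, s, 31), (26, p, b, t, 31), (26, p, b, u, 31), (26, p, b, v, 31), (26, p, r, c, 13), (26, p, r, r, 13), (26, p, r, s, 13), (26, p, r, t, 13), (26, p, r, u, 13), (26, p, r, v, 13)}
Keep only column(s) E, A, B (6 duplicate(s) eliminated): {(26, c, b), (26, c, n), (26, c, p), (26, r, b), (26, r, n), (26, r, p), (26, s, b), (26, s, n), (26, s, p), (26, t, b), (26, t, n), (26, t, p), (26, u, b), (26, u, n), (26, u, p), (26, v, b), (26, v, n), (26, v, p)}
Filtering on A = c leaves {(26, c, b), (26, c, n), (26, c, p)}.
Keep only column(s) E, B: {(26, b), (26, n), (26, p)}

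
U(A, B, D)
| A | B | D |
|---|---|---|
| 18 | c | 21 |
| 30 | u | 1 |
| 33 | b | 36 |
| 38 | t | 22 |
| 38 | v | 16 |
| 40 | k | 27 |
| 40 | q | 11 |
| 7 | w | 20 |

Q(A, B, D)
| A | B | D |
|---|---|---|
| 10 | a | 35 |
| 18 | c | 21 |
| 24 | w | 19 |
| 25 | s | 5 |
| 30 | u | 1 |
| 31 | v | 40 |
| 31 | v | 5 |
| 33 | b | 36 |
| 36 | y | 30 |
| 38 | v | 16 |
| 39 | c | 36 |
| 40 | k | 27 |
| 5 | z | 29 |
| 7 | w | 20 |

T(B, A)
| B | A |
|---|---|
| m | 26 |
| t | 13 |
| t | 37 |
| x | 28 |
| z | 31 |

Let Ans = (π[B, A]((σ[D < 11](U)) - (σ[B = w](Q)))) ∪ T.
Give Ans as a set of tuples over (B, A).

Filtering on D < 11 leaves {(30, u, 1)}.
Filtering on B = w leaves {(24, w, 19), (7, w, 20)}.
Set difference of the two operands is {(30, u, 1)}.
π[B, A]: project onto (B, A) → {(u, 30)}
Set union of the two operands is {(m, 26), (t, 13), (t, 37), (u, 30), (x, 28), (z, 31)}.

{(m, 26), (t, 13), (t, 37), (u, 30), (x, 28), (z, 31)}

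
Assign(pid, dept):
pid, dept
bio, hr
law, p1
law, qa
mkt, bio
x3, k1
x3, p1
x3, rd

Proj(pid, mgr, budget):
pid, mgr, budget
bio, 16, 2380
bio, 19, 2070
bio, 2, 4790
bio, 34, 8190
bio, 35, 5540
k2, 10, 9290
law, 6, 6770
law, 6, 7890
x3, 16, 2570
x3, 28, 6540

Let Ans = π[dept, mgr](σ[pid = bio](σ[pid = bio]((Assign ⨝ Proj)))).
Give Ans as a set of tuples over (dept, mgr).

Joining Assign and Proj on pid yields {(bio, hr, 16, 2380), (bio, hr, 19, 2070), (bio, hr, 2, 4790), (bio, hr, 34, 8190), (bio, hr, 35, 5540), (law, p1, 6, 6770), (law, p1, 6, 7890), (law, qa, 6, 6770), (law, qa, 6, 7890), (x3, k1, 16, 2570), (x3, k1, 28, 6540), (x3, p1, 16, 2570), (x3, p1, 28, 6540), (x3, rd, 16, 2570), (x3, rd, 28, 6540)}.
Selection pid = bio: {(bio, hr, 16, 2380), (bio, hr, 19, 2070), (bio, hr, 2, 4790), (bio, hr, 34, 8190), (bio, hr, 35, 5540)}
Selection pid = bio: {(bio, hr, 16, 2380), (bio, hr, 19, 2070), (bio, hr, 2, 4790), (bio, hr, 34, 8190), (bio, hr, 35, 5540)}
π_{dept, mgr} gives {(hr, 16), (hr, 19), (hr, 2), (hr, 34), (hr, 35)}.

{(hr, 16), (hr, 19), (hr, 2), (hr, 34), (hr, 35)}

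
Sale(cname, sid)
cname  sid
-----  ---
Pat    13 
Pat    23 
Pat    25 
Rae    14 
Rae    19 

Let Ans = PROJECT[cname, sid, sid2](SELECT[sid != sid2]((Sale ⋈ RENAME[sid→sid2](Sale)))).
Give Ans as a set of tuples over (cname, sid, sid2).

{(Pat, 13, 23), (Pat, 13, 25), (Pat, 23, 13), (Pat, 23, 25), (Pat, 25, 13), (Pat, 25, 23), (Rae, 14, 19), (Rae, 19, 14)}

ρ[sid→sid2]: schema becomes (cname, sid2); tuples unchanged.
Joining Sale and RENAME[sid→sid2](Sale) on cname yields {(Pat, 13, 13), (Pat, 13, 23), (Pat, 13, 25), (Pat, 23, 13), (Pat, 23, 23), (Pat, 23, 25), (Pat, 25, 13), (Pat, 25, 23), (Pat, 25, 25), (Rae, 14, 14), (Rae, 14, 19), (Rae, 19, 14), (Rae, 19, 19)}.
Apply σ_{sid != sid2}; surviving tuples: {(Pat, 13, 23), (Pat, 13, 25), (Pat, 23, 13), (Pat, 23, 25), (Pat, 25, 13), (Pat, 25, 23), (Rae, 14, 19), (Rae, 19, 14)}
π[cname, sid, sid2]: project onto (cname, sid, sid2) → {(Pat, 13, 23), (Pat, 13, 25), (Pat, 23, 13), (Pat, 23, 25), (Pat, 25, 13), (Pat, 25, 23), (Rae, 14, 19), (Rae, 19, 14)}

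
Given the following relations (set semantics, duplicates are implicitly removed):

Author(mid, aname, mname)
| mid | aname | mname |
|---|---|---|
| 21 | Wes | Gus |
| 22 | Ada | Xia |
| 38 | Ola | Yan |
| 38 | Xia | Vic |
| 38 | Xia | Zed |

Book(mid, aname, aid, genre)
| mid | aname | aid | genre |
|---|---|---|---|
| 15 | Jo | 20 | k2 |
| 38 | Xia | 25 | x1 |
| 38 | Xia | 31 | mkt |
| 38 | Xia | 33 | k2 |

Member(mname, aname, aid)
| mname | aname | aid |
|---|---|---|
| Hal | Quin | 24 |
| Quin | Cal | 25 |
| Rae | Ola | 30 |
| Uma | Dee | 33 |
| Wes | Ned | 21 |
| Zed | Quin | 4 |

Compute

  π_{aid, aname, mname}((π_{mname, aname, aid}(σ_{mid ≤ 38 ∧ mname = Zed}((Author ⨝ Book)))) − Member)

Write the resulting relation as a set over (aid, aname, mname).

Author ⋈ Book (natural join on mid, aname): {(38, Xia, Vic, 25, x1), (38, Xia, Vic, 31, mkt), (38, Xia, Vic, 33, k2), (38, Xia, Zed, 25, x1), (38, Xia, Zed, 31, mkt), (38, Xia, Zed, 33, k2)}
σ[mid ≤ 38 ∧ mname = Zed]: keep tuples satisfying mid ≤ 38 ∧ mname = Zed → {(38, Xia, Zed, 25, x1), (38, Xia, Zed, 31, mkt), (38, Xia, Zed, 33, k2)}
Projecting to mname, aname, aid: {(Zed, Xia, 25), (Zed, Xia, 31), (Zed, Xia, 33)}
Set difference of the two operands is {(Zed, Xia, 25), (Zed, Xia, 31), (Zed, Xia, 33)}.
Projecting to aid, aname, mname: {(25, Xia, Zed), (31, Xia, Zed), (33, Xia, Zed)}

{(25, Xia, Zed), (31, Xia, Zed), (33, Xia, Zed)}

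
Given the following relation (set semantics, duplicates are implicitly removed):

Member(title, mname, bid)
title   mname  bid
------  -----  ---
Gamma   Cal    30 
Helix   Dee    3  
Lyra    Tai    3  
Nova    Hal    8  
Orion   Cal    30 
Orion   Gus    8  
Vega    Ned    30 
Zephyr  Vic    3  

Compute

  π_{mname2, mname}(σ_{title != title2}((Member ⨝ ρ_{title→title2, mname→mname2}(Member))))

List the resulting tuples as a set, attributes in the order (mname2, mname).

{(Cal, Cal), (Cal, Ned), (Dee, Tai), (Dee, Vic), (Gus, Hal), (Hal, Gus), (Ned, Cal), (Tai, Dee), (Tai, Vic), (Vic, Dee), (Vic, Tai)}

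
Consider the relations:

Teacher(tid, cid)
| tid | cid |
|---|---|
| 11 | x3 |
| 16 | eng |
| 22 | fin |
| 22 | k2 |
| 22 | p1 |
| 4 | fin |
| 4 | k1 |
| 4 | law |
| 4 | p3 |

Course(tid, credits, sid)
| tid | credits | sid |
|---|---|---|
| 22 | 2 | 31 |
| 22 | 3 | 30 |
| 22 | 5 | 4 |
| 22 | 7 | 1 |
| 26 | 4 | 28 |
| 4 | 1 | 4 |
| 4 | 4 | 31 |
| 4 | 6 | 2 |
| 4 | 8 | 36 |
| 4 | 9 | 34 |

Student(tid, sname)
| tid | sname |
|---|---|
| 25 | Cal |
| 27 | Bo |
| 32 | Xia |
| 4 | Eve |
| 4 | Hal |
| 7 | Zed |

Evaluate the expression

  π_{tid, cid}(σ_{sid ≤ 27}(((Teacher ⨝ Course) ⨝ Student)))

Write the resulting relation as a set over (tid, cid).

{(4, fin), (4, k1), (4, law), (4, p3)}

Teacher ⋈ Course (natural join on tid): {(22, fin, 2, 31), (22, fin, 3, 30), (22, fin, 5, 4), (22, fin, 7, 1), (22, k2, 2, 31), (22, k2, 3, 30), (22, k2, 5, 4), (22, k2, 7, 1), (22, p1, 2, 31), (22, p1, 3, 30), (22, p1, 5, 4), (22, p1, 7, 1), (4, fin, 1, 4), (4, fin, 4, 31), (4, fin, 6, 2), (4, fin, 8, 36), (4, fin, 9, 34), (4, k1, 1, 4), (4, k1, 4, 31), (4, k1, 6, 2), (4, k1, 8, 36), (4, k1, 9, 34), (4, law, 1, 4), (4, law, 4, 31), (4, law, 6, 2), (4, law, 8, 36), (4, law, 9, 34), (4, p3, 1, 4), (4, p3, 4, 31), (4, p3, 6, 2), (4, p3, 8, 36), (4, p3, 9, 34)}
(Teacher ⨝ Course) ⋈ Student (natural join on tid): {(4, fin, 1, 4, Eve), (4, fin, 1, 4, Hal), (4, fin, 4, 31, Eve), (4, fin, 4, 31, Hal), (4, fin, 6, 2, Eve), (4, fin, 6, 2, Hal), (4, fin, 8, 36, Eve), (4, fin, 8, 36, Hal), (4, fin, 9, 34, Eve), (4, fin, 9, 34, Hal), (4, k1, 1, 4, Eve), (4, k1, 1, 4, Hal), (4, k1, 4, 31, Eve), (4, k1, 4, 31, Hal), (4, k1, 6, 2, Eve), (4, k1, 6, 2, Hal), (4, k1, 8, 36, Eve), (4, k1, 8, 36, Hal), (4, k1, 9, 34, Eve), (4, k1, 9, 34, Hal), (4, law, 1, 4, Eve), (4, law, 1, 4, Hal), (4, law, 4, 31, Eve), (4, law, 4, 31, Hal), (4, law, 6, 2, Eve), (4, law, 6, 2, Hal), (4, law, 8, 36, Eve), (4, law, 8, 36, Hal), (4, law, 9, 34, Eve), (4, law, 9, 34, Hal), (4, p3, 1, 4, Eve), (4, p3, 1, 4, Hal), (4, p3, 4, 31, Eve), (4, p3, 4, 31, Hal), (4, p3, 6, 2, Eve), (4, p3, 6, 2, Hal), (4, p3, 8, 36, Eve), (4, p3, 8, 36, Hal), (4, p3, 9, 34, Eve), (4, p3, 9, 34, Hal)}
Filtering on sid ≤ 27 leaves {(4, fin, 1, 4, Eve), (4, fin, 1, 4, Hal), (4, fin, 6, 2, Eve), (4, fin, 6, 2, Hal), (4, k1, 1, 4, Eve), (4, k1, 1, 4, Hal), (4, k1, 6, 2, Eve), (4, k1, 6, 2, Hal), (4, law, 1, 4, Eve), (4, law, 1, 4, Hal), (4, law, 6, 2, Eve), (4, law, 6, 2, Hal), (4, p3, 1, 4, Eve), (4, p3, 1, 4, Hal), (4, p3, 6, 2, Eve), (4, p3, 6, 2, Hal)}.
Projecting to tid, cid (12 duplicate(s) eliminated): {(4, fin), (4, k1), (4, law), (4, p3)}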